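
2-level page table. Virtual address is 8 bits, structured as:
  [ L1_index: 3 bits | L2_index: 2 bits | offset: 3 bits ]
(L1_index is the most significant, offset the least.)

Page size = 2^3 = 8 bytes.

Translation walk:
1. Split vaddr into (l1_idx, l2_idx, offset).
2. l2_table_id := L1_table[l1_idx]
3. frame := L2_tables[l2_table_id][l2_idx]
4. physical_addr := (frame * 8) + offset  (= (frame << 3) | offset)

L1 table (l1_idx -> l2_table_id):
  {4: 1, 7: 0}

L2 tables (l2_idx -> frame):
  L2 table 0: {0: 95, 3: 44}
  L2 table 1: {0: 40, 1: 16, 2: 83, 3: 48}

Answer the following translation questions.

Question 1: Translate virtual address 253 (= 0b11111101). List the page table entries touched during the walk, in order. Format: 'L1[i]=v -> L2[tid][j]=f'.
vaddr = 253 = 0b11111101
Split: l1_idx=7, l2_idx=3, offset=5

Answer: L1[7]=0 -> L2[0][3]=44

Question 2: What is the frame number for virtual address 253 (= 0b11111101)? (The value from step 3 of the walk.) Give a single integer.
Answer: 44

Derivation:
vaddr = 253: l1_idx=7, l2_idx=3
L1[7] = 0; L2[0][3] = 44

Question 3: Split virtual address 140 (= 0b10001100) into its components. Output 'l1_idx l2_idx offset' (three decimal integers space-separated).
vaddr = 140 = 0b10001100
  top 3 bits -> l1_idx = 4
  next 2 bits -> l2_idx = 1
  bottom 3 bits -> offset = 4

Answer: 4 1 4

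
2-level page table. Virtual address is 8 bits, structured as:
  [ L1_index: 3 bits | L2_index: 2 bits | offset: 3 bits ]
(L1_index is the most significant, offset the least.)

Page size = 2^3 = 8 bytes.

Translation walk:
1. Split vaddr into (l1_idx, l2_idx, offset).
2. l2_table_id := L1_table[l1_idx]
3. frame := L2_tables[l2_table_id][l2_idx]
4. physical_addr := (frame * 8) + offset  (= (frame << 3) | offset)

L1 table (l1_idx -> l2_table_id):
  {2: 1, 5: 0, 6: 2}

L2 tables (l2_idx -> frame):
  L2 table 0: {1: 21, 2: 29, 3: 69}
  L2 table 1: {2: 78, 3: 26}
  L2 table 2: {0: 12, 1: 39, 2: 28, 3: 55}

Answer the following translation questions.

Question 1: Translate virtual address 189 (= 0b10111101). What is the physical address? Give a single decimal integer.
vaddr = 189 = 0b10111101
Split: l1_idx=5, l2_idx=3, offset=5
L1[5] = 0
L2[0][3] = 69
paddr = 69 * 8 + 5 = 557

Answer: 557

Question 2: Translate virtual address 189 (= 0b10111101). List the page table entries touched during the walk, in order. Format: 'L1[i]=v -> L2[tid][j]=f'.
vaddr = 189 = 0b10111101
Split: l1_idx=5, l2_idx=3, offset=5

Answer: L1[5]=0 -> L2[0][3]=69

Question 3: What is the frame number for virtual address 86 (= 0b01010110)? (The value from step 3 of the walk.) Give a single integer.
vaddr = 86: l1_idx=2, l2_idx=2
L1[2] = 1; L2[1][2] = 78

Answer: 78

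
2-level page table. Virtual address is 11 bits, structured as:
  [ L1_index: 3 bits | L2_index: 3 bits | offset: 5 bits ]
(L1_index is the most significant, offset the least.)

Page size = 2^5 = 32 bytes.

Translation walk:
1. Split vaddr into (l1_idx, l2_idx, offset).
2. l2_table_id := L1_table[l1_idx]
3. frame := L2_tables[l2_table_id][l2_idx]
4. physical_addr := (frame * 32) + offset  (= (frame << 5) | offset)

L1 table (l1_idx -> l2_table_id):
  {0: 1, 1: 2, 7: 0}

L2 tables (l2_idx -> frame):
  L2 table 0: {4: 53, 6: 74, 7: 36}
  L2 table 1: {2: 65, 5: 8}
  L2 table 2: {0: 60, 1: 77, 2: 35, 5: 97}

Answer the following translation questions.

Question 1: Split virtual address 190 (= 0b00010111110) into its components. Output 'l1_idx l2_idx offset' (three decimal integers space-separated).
vaddr = 190 = 0b00010111110
  top 3 bits -> l1_idx = 0
  next 3 bits -> l2_idx = 5
  bottom 5 bits -> offset = 30

Answer: 0 5 30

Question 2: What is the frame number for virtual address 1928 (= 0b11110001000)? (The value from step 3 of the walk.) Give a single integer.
Answer: 53

Derivation:
vaddr = 1928: l1_idx=7, l2_idx=4
L1[7] = 0; L2[0][4] = 53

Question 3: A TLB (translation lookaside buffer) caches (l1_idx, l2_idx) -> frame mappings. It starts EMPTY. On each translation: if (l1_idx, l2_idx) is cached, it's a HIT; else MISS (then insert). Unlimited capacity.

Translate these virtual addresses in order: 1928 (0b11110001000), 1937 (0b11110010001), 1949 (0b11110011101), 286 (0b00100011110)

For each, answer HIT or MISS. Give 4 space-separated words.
Answer: MISS HIT HIT MISS

Derivation:
vaddr=1928: (7,4) not in TLB -> MISS, insert
vaddr=1937: (7,4) in TLB -> HIT
vaddr=1949: (7,4) in TLB -> HIT
vaddr=286: (1,0) not in TLB -> MISS, insert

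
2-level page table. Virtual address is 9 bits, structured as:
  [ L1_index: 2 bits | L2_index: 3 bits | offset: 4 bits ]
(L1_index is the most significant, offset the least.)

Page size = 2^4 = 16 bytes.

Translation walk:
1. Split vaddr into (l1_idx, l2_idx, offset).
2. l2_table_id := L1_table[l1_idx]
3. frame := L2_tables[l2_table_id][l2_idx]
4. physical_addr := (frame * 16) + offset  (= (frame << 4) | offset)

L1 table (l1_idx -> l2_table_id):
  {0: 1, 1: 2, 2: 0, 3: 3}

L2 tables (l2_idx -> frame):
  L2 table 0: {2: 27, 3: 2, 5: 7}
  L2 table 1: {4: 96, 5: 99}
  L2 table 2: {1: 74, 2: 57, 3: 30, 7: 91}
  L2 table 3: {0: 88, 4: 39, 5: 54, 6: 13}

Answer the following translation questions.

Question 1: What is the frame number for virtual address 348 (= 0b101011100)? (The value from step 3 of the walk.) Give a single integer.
vaddr = 348: l1_idx=2, l2_idx=5
L1[2] = 0; L2[0][5] = 7

Answer: 7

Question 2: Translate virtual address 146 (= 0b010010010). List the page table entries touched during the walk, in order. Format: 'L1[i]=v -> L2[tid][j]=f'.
vaddr = 146 = 0b010010010
Split: l1_idx=1, l2_idx=1, offset=2

Answer: L1[1]=2 -> L2[2][1]=74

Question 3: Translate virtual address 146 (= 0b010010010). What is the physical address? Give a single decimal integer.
Answer: 1186

Derivation:
vaddr = 146 = 0b010010010
Split: l1_idx=1, l2_idx=1, offset=2
L1[1] = 2
L2[2][1] = 74
paddr = 74 * 16 + 2 = 1186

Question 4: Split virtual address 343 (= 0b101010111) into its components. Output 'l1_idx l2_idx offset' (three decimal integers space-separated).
Answer: 2 5 7

Derivation:
vaddr = 343 = 0b101010111
  top 2 bits -> l1_idx = 2
  next 3 bits -> l2_idx = 5
  bottom 4 bits -> offset = 7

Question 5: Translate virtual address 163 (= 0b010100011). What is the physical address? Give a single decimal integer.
Answer: 915

Derivation:
vaddr = 163 = 0b010100011
Split: l1_idx=1, l2_idx=2, offset=3
L1[1] = 2
L2[2][2] = 57
paddr = 57 * 16 + 3 = 915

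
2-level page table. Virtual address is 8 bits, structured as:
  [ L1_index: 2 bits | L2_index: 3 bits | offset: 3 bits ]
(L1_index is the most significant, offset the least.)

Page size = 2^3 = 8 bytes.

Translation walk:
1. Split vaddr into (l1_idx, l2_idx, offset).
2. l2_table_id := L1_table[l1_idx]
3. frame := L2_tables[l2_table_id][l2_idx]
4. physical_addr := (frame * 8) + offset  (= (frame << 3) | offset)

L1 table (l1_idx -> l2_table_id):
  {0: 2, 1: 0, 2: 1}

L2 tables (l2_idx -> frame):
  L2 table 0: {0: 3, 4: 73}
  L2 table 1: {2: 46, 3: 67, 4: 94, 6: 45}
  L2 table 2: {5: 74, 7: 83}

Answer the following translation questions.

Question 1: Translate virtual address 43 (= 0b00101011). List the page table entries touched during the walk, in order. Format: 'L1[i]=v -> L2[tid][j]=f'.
vaddr = 43 = 0b00101011
Split: l1_idx=0, l2_idx=5, offset=3

Answer: L1[0]=2 -> L2[2][5]=74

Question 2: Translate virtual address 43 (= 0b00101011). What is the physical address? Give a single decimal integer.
vaddr = 43 = 0b00101011
Split: l1_idx=0, l2_idx=5, offset=3
L1[0] = 2
L2[2][5] = 74
paddr = 74 * 8 + 3 = 595

Answer: 595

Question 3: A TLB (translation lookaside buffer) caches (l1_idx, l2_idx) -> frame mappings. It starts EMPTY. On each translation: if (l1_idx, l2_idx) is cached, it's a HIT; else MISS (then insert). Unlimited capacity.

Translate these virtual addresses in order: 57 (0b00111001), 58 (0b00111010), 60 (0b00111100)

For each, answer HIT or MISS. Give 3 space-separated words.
Answer: MISS HIT HIT

Derivation:
vaddr=57: (0,7) not in TLB -> MISS, insert
vaddr=58: (0,7) in TLB -> HIT
vaddr=60: (0,7) in TLB -> HIT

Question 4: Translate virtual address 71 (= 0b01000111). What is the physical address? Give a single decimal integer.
Answer: 31

Derivation:
vaddr = 71 = 0b01000111
Split: l1_idx=1, l2_idx=0, offset=7
L1[1] = 0
L2[0][0] = 3
paddr = 3 * 8 + 7 = 31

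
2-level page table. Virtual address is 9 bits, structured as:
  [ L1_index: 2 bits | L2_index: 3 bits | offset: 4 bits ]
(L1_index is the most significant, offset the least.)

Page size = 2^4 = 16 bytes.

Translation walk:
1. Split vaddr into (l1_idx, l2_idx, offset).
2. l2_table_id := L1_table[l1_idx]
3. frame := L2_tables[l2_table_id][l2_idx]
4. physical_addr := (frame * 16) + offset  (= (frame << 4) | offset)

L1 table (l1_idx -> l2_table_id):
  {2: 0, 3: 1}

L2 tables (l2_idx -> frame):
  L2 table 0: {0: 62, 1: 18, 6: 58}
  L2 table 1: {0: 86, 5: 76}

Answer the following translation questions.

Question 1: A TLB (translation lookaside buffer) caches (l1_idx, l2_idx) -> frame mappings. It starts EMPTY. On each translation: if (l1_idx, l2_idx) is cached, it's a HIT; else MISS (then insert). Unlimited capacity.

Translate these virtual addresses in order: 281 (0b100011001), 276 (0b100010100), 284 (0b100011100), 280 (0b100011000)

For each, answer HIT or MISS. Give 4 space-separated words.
vaddr=281: (2,1) not in TLB -> MISS, insert
vaddr=276: (2,1) in TLB -> HIT
vaddr=284: (2,1) in TLB -> HIT
vaddr=280: (2,1) in TLB -> HIT

Answer: MISS HIT HIT HIT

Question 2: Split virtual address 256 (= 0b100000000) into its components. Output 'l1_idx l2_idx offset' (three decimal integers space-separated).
vaddr = 256 = 0b100000000
  top 2 bits -> l1_idx = 2
  next 3 bits -> l2_idx = 0
  bottom 4 bits -> offset = 0

Answer: 2 0 0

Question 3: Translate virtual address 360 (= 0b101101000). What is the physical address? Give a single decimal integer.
vaddr = 360 = 0b101101000
Split: l1_idx=2, l2_idx=6, offset=8
L1[2] = 0
L2[0][6] = 58
paddr = 58 * 16 + 8 = 936

Answer: 936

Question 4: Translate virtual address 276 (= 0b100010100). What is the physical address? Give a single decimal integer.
Answer: 292

Derivation:
vaddr = 276 = 0b100010100
Split: l1_idx=2, l2_idx=1, offset=4
L1[2] = 0
L2[0][1] = 18
paddr = 18 * 16 + 4 = 292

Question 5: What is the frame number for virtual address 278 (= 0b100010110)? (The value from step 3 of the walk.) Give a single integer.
vaddr = 278: l1_idx=2, l2_idx=1
L1[2] = 0; L2[0][1] = 18

Answer: 18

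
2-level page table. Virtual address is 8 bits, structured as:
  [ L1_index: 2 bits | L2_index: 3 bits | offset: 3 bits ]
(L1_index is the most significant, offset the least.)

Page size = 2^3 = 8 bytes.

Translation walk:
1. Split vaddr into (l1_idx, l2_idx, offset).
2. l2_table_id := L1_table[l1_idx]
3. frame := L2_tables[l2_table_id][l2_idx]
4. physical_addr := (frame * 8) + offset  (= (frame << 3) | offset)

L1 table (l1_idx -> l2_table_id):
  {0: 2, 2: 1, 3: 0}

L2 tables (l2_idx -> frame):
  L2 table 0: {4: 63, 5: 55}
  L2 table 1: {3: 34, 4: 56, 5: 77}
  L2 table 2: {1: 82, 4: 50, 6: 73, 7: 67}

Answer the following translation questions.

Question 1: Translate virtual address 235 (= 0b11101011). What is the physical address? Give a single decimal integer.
Answer: 443

Derivation:
vaddr = 235 = 0b11101011
Split: l1_idx=3, l2_idx=5, offset=3
L1[3] = 0
L2[0][5] = 55
paddr = 55 * 8 + 3 = 443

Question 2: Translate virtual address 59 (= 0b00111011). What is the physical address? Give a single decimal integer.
Answer: 539

Derivation:
vaddr = 59 = 0b00111011
Split: l1_idx=0, l2_idx=7, offset=3
L1[0] = 2
L2[2][7] = 67
paddr = 67 * 8 + 3 = 539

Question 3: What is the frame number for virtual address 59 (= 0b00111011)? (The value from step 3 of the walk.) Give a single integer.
vaddr = 59: l1_idx=0, l2_idx=7
L1[0] = 2; L2[2][7] = 67

Answer: 67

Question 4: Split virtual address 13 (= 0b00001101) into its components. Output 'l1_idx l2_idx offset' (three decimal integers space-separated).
Answer: 0 1 5

Derivation:
vaddr = 13 = 0b00001101
  top 2 bits -> l1_idx = 0
  next 3 bits -> l2_idx = 1
  bottom 3 bits -> offset = 5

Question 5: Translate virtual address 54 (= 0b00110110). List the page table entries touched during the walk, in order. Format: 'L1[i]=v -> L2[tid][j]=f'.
Answer: L1[0]=2 -> L2[2][6]=73

Derivation:
vaddr = 54 = 0b00110110
Split: l1_idx=0, l2_idx=6, offset=6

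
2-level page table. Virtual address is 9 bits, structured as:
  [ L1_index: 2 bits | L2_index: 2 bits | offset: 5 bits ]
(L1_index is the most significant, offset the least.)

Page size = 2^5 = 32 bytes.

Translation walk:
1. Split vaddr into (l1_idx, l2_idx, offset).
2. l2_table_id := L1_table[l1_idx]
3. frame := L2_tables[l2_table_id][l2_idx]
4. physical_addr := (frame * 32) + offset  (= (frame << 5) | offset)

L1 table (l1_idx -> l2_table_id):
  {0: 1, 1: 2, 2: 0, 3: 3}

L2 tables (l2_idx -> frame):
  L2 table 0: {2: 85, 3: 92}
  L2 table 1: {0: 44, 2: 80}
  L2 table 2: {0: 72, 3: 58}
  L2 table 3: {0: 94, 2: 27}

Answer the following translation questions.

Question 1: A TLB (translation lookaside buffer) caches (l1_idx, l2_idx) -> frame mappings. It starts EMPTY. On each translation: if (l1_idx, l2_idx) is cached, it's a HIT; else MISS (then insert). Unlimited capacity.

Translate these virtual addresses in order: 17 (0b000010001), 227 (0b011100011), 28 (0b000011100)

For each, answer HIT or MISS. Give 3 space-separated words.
Answer: MISS MISS HIT

Derivation:
vaddr=17: (0,0) not in TLB -> MISS, insert
vaddr=227: (1,3) not in TLB -> MISS, insert
vaddr=28: (0,0) in TLB -> HIT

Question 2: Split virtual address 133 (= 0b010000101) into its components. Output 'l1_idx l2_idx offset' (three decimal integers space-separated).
Answer: 1 0 5

Derivation:
vaddr = 133 = 0b010000101
  top 2 bits -> l1_idx = 1
  next 2 bits -> l2_idx = 0
  bottom 5 bits -> offset = 5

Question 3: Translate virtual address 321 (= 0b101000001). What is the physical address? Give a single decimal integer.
Answer: 2721

Derivation:
vaddr = 321 = 0b101000001
Split: l1_idx=2, l2_idx=2, offset=1
L1[2] = 0
L2[0][2] = 85
paddr = 85 * 32 + 1 = 2721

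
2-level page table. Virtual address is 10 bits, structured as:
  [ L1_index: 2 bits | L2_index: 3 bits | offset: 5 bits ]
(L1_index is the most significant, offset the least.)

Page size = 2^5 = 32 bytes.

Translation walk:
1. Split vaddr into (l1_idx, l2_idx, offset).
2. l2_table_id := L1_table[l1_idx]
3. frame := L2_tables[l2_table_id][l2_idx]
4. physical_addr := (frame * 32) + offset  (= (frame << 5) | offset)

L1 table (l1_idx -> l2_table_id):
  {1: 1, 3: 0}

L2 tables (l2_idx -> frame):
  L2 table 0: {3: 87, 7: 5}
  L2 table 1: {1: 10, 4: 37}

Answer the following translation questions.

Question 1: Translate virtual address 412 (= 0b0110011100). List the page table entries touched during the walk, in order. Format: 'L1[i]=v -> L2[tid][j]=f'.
vaddr = 412 = 0b0110011100
Split: l1_idx=1, l2_idx=4, offset=28

Answer: L1[1]=1 -> L2[1][4]=37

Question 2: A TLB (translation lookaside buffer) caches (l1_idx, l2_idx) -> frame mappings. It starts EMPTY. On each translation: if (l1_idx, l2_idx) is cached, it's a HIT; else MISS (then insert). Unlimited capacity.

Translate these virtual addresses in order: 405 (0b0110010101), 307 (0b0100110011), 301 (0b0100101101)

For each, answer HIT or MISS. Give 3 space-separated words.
vaddr=405: (1,4) not in TLB -> MISS, insert
vaddr=307: (1,1) not in TLB -> MISS, insert
vaddr=301: (1,1) in TLB -> HIT

Answer: MISS MISS HIT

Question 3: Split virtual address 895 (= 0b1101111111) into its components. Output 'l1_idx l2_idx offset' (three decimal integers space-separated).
vaddr = 895 = 0b1101111111
  top 2 bits -> l1_idx = 3
  next 3 bits -> l2_idx = 3
  bottom 5 bits -> offset = 31

Answer: 3 3 31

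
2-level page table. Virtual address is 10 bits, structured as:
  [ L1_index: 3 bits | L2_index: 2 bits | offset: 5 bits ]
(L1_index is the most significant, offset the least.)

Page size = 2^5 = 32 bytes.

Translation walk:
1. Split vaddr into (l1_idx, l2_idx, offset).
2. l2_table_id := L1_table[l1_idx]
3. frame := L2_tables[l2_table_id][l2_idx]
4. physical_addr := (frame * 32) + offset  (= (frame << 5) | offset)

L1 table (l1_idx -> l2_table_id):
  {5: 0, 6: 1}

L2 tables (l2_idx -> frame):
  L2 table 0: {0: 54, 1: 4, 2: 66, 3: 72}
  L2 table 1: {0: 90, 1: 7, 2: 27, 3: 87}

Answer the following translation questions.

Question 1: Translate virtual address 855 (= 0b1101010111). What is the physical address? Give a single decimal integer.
Answer: 887

Derivation:
vaddr = 855 = 0b1101010111
Split: l1_idx=6, l2_idx=2, offset=23
L1[6] = 1
L2[1][2] = 27
paddr = 27 * 32 + 23 = 887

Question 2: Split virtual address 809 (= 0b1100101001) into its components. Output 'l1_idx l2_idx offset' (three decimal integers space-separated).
Answer: 6 1 9

Derivation:
vaddr = 809 = 0b1100101001
  top 3 bits -> l1_idx = 6
  next 2 bits -> l2_idx = 1
  bottom 5 bits -> offset = 9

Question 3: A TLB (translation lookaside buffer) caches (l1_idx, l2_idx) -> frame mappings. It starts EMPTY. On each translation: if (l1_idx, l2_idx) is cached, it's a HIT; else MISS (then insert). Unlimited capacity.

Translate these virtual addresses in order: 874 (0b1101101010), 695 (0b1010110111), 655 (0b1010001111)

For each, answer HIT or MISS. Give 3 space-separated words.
Answer: MISS MISS MISS

Derivation:
vaddr=874: (6,3) not in TLB -> MISS, insert
vaddr=695: (5,1) not in TLB -> MISS, insert
vaddr=655: (5,0) not in TLB -> MISS, insert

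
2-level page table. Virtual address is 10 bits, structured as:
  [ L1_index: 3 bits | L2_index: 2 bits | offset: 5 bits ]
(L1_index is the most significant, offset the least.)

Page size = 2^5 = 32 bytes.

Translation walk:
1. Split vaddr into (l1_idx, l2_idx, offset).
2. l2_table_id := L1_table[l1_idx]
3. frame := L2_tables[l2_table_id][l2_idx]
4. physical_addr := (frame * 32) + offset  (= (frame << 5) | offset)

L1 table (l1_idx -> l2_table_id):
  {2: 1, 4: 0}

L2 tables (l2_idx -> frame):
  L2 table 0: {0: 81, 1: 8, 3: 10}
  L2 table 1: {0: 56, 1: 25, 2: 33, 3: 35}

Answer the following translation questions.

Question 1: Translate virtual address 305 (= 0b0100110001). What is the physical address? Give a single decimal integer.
Answer: 817

Derivation:
vaddr = 305 = 0b0100110001
Split: l1_idx=2, l2_idx=1, offset=17
L1[2] = 1
L2[1][1] = 25
paddr = 25 * 32 + 17 = 817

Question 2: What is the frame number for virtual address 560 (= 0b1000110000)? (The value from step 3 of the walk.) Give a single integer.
vaddr = 560: l1_idx=4, l2_idx=1
L1[4] = 0; L2[0][1] = 8

Answer: 8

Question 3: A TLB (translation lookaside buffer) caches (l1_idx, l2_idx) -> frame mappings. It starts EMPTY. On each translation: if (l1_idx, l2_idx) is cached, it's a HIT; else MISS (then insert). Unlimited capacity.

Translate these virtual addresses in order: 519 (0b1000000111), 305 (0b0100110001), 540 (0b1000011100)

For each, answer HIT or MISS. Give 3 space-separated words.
vaddr=519: (4,0) not in TLB -> MISS, insert
vaddr=305: (2,1) not in TLB -> MISS, insert
vaddr=540: (4,0) in TLB -> HIT

Answer: MISS MISS HIT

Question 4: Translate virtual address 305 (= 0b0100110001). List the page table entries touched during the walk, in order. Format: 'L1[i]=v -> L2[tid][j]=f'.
Answer: L1[2]=1 -> L2[1][1]=25

Derivation:
vaddr = 305 = 0b0100110001
Split: l1_idx=2, l2_idx=1, offset=17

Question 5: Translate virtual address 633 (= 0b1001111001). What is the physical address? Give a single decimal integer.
vaddr = 633 = 0b1001111001
Split: l1_idx=4, l2_idx=3, offset=25
L1[4] = 0
L2[0][3] = 10
paddr = 10 * 32 + 25 = 345

Answer: 345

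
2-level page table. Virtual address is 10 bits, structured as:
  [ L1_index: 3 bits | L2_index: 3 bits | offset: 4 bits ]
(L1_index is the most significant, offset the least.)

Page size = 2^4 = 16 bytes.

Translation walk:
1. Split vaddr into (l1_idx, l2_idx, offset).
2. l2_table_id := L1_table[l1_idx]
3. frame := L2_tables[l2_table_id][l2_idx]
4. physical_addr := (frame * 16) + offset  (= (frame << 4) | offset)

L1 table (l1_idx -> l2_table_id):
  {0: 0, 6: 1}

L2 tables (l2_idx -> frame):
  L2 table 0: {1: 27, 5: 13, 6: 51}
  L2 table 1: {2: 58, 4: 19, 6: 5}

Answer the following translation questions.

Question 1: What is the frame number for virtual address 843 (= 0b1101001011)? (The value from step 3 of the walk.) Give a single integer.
Answer: 19

Derivation:
vaddr = 843: l1_idx=6, l2_idx=4
L1[6] = 1; L2[1][4] = 19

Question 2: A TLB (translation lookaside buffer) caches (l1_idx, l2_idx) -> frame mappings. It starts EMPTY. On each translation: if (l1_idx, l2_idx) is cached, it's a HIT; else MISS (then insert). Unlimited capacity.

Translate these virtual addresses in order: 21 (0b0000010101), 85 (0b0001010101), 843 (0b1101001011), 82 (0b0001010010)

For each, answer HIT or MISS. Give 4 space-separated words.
Answer: MISS MISS MISS HIT

Derivation:
vaddr=21: (0,1) not in TLB -> MISS, insert
vaddr=85: (0,5) not in TLB -> MISS, insert
vaddr=843: (6,4) not in TLB -> MISS, insert
vaddr=82: (0,5) in TLB -> HIT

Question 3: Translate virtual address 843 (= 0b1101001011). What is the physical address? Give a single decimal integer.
vaddr = 843 = 0b1101001011
Split: l1_idx=6, l2_idx=4, offset=11
L1[6] = 1
L2[1][4] = 19
paddr = 19 * 16 + 11 = 315

Answer: 315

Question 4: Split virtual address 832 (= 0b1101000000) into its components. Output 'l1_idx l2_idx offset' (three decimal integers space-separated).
Answer: 6 4 0

Derivation:
vaddr = 832 = 0b1101000000
  top 3 bits -> l1_idx = 6
  next 3 bits -> l2_idx = 4
  bottom 4 bits -> offset = 0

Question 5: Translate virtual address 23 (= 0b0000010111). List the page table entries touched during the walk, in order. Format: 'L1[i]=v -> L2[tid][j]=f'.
vaddr = 23 = 0b0000010111
Split: l1_idx=0, l2_idx=1, offset=7

Answer: L1[0]=0 -> L2[0][1]=27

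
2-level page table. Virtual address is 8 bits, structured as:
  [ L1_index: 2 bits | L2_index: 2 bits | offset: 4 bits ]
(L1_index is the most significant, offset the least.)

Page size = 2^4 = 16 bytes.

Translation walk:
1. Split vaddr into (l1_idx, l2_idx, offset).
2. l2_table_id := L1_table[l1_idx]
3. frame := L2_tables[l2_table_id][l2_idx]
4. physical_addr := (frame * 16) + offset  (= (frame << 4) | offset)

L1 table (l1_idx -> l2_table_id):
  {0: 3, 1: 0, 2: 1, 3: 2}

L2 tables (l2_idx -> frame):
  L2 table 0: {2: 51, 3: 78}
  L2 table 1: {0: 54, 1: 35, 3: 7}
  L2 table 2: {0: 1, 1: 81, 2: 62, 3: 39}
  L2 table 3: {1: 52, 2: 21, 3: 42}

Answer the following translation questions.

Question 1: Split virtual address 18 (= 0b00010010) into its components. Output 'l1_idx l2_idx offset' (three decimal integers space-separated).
Answer: 0 1 2

Derivation:
vaddr = 18 = 0b00010010
  top 2 bits -> l1_idx = 0
  next 2 bits -> l2_idx = 1
  bottom 4 bits -> offset = 2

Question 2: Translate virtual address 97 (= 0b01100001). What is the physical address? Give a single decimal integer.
vaddr = 97 = 0b01100001
Split: l1_idx=1, l2_idx=2, offset=1
L1[1] = 0
L2[0][2] = 51
paddr = 51 * 16 + 1 = 817

Answer: 817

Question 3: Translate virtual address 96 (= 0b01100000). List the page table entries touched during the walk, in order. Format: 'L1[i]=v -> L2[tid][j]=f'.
vaddr = 96 = 0b01100000
Split: l1_idx=1, l2_idx=2, offset=0

Answer: L1[1]=0 -> L2[0][2]=51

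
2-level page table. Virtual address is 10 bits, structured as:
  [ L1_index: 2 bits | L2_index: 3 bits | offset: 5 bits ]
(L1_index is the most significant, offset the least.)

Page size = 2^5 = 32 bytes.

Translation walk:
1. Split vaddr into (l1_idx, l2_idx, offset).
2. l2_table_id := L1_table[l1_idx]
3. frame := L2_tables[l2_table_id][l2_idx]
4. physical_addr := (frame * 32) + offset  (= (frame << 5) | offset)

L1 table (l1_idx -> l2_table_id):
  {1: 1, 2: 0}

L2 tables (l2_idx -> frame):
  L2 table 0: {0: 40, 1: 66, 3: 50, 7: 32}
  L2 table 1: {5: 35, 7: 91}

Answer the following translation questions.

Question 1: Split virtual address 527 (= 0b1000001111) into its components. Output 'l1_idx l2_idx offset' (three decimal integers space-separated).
Answer: 2 0 15

Derivation:
vaddr = 527 = 0b1000001111
  top 2 bits -> l1_idx = 2
  next 3 bits -> l2_idx = 0
  bottom 5 bits -> offset = 15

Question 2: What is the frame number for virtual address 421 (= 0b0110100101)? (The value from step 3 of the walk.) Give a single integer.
vaddr = 421: l1_idx=1, l2_idx=5
L1[1] = 1; L2[1][5] = 35

Answer: 35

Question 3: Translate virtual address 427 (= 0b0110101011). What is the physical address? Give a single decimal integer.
Answer: 1131

Derivation:
vaddr = 427 = 0b0110101011
Split: l1_idx=1, l2_idx=5, offset=11
L1[1] = 1
L2[1][5] = 35
paddr = 35 * 32 + 11 = 1131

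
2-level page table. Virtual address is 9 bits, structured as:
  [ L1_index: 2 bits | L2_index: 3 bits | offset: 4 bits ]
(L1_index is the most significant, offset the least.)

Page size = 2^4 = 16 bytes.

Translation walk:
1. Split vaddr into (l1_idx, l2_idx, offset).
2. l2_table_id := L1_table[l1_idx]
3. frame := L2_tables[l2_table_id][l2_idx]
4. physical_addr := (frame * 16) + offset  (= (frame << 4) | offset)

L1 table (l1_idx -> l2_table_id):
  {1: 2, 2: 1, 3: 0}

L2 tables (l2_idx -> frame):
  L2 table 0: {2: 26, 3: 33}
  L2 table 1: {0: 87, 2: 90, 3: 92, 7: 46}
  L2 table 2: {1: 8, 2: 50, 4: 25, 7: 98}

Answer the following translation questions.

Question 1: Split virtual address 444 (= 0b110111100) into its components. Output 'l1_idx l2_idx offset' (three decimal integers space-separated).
vaddr = 444 = 0b110111100
  top 2 bits -> l1_idx = 3
  next 3 bits -> l2_idx = 3
  bottom 4 bits -> offset = 12

Answer: 3 3 12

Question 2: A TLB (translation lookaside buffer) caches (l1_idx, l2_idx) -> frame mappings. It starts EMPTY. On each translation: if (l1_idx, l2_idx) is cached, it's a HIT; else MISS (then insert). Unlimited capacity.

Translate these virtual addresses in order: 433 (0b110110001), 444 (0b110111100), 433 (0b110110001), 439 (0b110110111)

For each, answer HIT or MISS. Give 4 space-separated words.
Answer: MISS HIT HIT HIT

Derivation:
vaddr=433: (3,3) not in TLB -> MISS, insert
vaddr=444: (3,3) in TLB -> HIT
vaddr=433: (3,3) in TLB -> HIT
vaddr=439: (3,3) in TLB -> HIT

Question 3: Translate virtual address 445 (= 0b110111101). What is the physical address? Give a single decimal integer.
Answer: 541

Derivation:
vaddr = 445 = 0b110111101
Split: l1_idx=3, l2_idx=3, offset=13
L1[3] = 0
L2[0][3] = 33
paddr = 33 * 16 + 13 = 541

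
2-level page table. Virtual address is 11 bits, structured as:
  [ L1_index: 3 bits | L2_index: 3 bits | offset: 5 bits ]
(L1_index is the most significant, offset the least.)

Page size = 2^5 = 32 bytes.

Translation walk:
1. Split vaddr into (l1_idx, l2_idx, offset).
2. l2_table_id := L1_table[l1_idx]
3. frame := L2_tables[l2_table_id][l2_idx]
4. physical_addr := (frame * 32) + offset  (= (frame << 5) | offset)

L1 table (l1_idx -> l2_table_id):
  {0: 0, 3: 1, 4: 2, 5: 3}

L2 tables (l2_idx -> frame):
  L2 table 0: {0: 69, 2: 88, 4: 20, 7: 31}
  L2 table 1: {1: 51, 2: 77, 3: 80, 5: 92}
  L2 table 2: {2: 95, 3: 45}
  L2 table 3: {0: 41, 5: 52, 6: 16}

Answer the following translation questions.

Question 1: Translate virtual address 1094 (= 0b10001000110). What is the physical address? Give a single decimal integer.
Answer: 3046

Derivation:
vaddr = 1094 = 0b10001000110
Split: l1_idx=4, l2_idx=2, offset=6
L1[4] = 2
L2[2][2] = 95
paddr = 95 * 32 + 6 = 3046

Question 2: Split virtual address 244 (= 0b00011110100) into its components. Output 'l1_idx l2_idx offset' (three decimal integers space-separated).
Answer: 0 7 20

Derivation:
vaddr = 244 = 0b00011110100
  top 3 bits -> l1_idx = 0
  next 3 bits -> l2_idx = 7
  bottom 5 bits -> offset = 20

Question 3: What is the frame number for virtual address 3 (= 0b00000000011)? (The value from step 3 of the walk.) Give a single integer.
vaddr = 3: l1_idx=0, l2_idx=0
L1[0] = 0; L2[0][0] = 69

Answer: 69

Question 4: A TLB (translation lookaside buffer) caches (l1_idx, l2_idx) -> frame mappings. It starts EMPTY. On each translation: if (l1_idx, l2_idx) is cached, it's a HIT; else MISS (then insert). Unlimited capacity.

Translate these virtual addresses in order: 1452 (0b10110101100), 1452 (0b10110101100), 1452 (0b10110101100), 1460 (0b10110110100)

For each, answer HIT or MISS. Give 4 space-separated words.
vaddr=1452: (5,5) not in TLB -> MISS, insert
vaddr=1452: (5,5) in TLB -> HIT
vaddr=1452: (5,5) in TLB -> HIT
vaddr=1460: (5,5) in TLB -> HIT

Answer: MISS HIT HIT HIT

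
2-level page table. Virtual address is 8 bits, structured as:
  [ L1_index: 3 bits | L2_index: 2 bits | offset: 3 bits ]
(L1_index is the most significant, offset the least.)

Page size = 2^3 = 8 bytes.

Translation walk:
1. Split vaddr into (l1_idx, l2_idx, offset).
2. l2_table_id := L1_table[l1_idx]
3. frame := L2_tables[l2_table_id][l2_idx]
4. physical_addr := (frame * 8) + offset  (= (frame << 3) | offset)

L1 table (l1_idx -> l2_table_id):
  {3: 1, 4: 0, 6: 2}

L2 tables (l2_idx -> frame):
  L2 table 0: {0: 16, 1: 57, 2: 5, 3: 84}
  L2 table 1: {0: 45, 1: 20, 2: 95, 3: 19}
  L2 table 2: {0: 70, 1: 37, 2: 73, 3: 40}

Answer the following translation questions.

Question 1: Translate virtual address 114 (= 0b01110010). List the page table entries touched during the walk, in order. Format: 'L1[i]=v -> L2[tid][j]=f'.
vaddr = 114 = 0b01110010
Split: l1_idx=3, l2_idx=2, offset=2

Answer: L1[3]=1 -> L2[1][2]=95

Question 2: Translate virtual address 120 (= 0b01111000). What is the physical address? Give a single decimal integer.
Answer: 152

Derivation:
vaddr = 120 = 0b01111000
Split: l1_idx=3, l2_idx=3, offset=0
L1[3] = 1
L2[1][3] = 19
paddr = 19 * 8 + 0 = 152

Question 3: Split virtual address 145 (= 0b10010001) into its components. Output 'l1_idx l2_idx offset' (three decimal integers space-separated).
vaddr = 145 = 0b10010001
  top 3 bits -> l1_idx = 4
  next 2 bits -> l2_idx = 2
  bottom 3 bits -> offset = 1

Answer: 4 2 1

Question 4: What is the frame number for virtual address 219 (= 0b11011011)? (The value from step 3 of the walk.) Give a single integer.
vaddr = 219: l1_idx=6, l2_idx=3
L1[6] = 2; L2[2][3] = 40

Answer: 40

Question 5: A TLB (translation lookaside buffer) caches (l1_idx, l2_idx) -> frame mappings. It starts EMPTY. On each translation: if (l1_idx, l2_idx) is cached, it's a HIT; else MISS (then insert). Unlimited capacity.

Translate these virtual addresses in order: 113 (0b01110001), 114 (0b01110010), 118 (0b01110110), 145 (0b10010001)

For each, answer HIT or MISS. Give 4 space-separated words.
vaddr=113: (3,2) not in TLB -> MISS, insert
vaddr=114: (3,2) in TLB -> HIT
vaddr=118: (3,2) in TLB -> HIT
vaddr=145: (4,2) not in TLB -> MISS, insert

Answer: MISS HIT HIT MISS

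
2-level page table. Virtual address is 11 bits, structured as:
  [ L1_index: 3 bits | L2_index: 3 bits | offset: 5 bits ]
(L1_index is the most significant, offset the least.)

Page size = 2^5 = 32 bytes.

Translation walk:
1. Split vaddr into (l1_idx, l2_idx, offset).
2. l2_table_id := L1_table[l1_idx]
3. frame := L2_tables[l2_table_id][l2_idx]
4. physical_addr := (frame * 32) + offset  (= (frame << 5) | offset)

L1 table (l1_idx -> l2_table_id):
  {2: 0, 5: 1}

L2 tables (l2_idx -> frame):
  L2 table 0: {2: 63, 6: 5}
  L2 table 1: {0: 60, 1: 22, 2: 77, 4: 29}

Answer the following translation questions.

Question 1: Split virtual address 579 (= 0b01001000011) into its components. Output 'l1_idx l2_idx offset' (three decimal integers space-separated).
vaddr = 579 = 0b01001000011
  top 3 bits -> l1_idx = 2
  next 3 bits -> l2_idx = 2
  bottom 5 bits -> offset = 3

Answer: 2 2 3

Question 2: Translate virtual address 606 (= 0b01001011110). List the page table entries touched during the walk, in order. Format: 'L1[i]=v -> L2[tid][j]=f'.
vaddr = 606 = 0b01001011110
Split: l1_idx=2, l2_idx=2, offset=30

Answer: L1[2]=0 -> L2[0][2]=63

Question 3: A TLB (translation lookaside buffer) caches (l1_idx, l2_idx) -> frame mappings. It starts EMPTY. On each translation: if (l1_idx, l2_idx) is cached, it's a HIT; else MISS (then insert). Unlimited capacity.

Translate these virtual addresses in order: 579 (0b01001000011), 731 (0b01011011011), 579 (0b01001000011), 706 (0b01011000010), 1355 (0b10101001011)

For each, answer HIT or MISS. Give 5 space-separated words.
Answer: MISS MISS HIT HIT MISS

Derivation:
vaddr=579: (2,2) not in TLB -> MISS, insert
vaddr=731: (2,6) not in TLB -> MISS, insert
vaddr=579: (2,2) in TLB -> HIT
vaddr=706: (2,6) in TLB -> HIT
vaddr=1355: (5,2) not in TLB -> MISS, insert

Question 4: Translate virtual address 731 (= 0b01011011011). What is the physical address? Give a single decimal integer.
vaddr = 731 = 0b01011011011
Split: l1_idx=2, l2_idx=6, offset=27
L1[2] = 0
L2[0][6] = 5
paddr = 5 * 32 + 27 = 187

Answer: 187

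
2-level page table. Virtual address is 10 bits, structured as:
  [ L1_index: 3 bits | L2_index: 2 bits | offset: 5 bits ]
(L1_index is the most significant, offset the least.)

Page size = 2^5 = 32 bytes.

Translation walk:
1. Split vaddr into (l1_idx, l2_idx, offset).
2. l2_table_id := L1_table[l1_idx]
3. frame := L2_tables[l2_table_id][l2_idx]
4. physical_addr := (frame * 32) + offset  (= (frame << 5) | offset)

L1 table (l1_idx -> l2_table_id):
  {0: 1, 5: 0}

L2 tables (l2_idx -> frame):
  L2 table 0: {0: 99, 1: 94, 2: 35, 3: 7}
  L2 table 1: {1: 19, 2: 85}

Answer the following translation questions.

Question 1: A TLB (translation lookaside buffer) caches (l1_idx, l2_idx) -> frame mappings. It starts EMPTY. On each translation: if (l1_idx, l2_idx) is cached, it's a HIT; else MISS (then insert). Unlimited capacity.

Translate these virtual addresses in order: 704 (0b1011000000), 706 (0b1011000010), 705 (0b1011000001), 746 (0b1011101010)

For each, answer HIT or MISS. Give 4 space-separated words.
vaddr=704: (5,2) not in TLB -> MISS, insert
vaddr=706: (5,2) in TLB -> HIT
vaddr=705: (5,2) in TLB -> HIT
vaddr=746: (5,3) not in TLB -> MISS, insert

Answer: MISS HIT HIT MISS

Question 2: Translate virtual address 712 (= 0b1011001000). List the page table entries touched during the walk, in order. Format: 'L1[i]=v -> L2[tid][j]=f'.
Answer: L1[5]=0 -> L2[0][2]=35

Derivation:
vaddr = 712 = 0b1011001000
Split: l1_idx=5, l2_idx=2, offset=8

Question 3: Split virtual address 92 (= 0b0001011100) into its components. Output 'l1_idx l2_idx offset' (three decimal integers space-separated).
vaddr = 92 = 0b0001011100
  top 3 bits -> l1_idx = 0
  next 2 bits -> l2_idx = 2
  bottom 5 bits -> offset = 28

Answer: 0 2 28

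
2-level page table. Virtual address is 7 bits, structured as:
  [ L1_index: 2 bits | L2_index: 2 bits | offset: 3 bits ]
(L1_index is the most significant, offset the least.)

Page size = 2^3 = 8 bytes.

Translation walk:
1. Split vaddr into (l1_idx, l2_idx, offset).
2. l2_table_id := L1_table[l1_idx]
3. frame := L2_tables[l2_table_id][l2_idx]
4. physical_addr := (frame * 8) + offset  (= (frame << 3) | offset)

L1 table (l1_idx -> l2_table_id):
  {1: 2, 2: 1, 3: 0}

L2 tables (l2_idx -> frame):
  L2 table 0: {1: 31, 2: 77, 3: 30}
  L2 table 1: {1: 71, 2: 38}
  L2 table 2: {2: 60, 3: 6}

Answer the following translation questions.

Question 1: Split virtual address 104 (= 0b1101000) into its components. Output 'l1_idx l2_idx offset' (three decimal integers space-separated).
vaddr = 104 = 0b1101000
  top 2 bits -> l1_idx = 3
  next 2 bits -> l2_idx = 1
  bottom 3 bits -> offset = 0

Answer: 3 1 0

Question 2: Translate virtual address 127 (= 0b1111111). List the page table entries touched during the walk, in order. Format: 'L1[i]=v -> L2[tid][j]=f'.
vaddr = 127 = 0b1111111
Split: l1_idx=3, l2_idx=3, offset=7

Answer: L1[3]=0 -> L2[0][3]=30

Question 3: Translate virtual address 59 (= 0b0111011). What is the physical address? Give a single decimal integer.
vaddr = 59 = 0b0111011
Split: l1_idx=1, l2_idx=3, offset=3
L1[1] = 2
L2[2][3] = 6
paddr = 6 * 8 + 3 = 51

Answer: 51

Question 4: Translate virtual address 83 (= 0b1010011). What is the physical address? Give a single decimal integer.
vaddr = 83 = 0b1010011
Split: l1_idx=2, l2_idx=2, offset=3
L1[2] = 1
L2[1][2] = 38
paddr = 38 * 8 + 3 = 307

Answer: 307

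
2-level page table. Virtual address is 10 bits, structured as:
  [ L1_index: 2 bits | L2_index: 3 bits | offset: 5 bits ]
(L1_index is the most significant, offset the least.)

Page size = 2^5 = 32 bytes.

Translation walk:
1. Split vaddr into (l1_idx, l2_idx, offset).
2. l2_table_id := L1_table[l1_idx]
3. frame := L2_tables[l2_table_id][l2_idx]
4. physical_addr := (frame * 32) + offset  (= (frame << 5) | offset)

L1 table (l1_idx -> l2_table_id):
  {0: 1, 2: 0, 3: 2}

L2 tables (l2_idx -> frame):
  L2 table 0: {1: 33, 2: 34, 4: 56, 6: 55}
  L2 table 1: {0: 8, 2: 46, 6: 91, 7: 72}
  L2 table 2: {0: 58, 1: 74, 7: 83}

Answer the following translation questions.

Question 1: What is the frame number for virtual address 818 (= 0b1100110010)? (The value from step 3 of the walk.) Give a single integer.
vaddr = 818: l1_idx=3, l2_idx=1
L1[3] = 2; L2[2][1] = 74

Answer: 74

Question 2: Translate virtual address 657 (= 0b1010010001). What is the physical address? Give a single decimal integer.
Answer: 1809

Derivation:
vaddr = 657 = 0b1010010001
Split: l1_idx=2, l2_idx=4, offset=17
L1[2] = 0
L2[0][4] = 56
paddr = 56 * 32 + 17 = 1809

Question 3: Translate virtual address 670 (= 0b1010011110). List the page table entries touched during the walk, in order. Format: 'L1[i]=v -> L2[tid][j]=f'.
Answer: L1[2]=0 -> L2[0][4]=56

Derivation:
vaddr = 670 = 0b1010011110
Split: l1_idx=2, l2_idx=4, offset=30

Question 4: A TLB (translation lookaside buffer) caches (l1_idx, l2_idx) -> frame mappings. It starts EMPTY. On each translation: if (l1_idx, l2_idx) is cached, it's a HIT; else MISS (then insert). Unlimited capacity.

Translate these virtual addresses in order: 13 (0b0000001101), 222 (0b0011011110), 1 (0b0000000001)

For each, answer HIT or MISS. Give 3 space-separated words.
Answer: MISS MISS HIT

Derivation:
vaddr=13: (0,0) not in TLB -> MISS, insert
vaddr=222: (0,6) not in TLB -> MISS, insert
vaddr=1: (0,0) in TLB -> HIT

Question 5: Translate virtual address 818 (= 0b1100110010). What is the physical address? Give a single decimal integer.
Answer: 2386

Derivation:
vaddr = 818 = 0b1100110010
Split: l1_idx=3, l2_idx=1, offset=18
L1[3] = 2
L2[2][1] = 74
paddr = 74 * 32 + 18 = 2386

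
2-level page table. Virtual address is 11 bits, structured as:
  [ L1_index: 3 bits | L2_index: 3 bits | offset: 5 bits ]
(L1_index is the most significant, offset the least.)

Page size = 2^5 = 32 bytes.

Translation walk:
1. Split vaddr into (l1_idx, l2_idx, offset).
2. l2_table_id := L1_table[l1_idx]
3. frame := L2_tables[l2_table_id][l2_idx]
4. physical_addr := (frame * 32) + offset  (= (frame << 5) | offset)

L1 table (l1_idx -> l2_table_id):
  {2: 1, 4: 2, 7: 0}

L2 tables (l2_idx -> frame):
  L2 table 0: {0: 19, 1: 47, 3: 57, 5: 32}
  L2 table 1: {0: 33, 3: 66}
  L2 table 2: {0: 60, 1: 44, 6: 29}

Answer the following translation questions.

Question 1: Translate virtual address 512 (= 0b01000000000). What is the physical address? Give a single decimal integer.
Answer: 1056

Derivation:
vaddr = 512 = 0b01000000000
Split: l1_idx=2, l2_idx=0, offset=0
L1[2] = 1
L2[1][0] = 33
paddr = 33 * 32 + 0 = 1056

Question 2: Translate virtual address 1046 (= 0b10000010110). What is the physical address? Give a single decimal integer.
Answer: 1942

Derivation:
vaddr = 1046 = 0b10000010110
Split: l1_idx=4, l2_idx=0, offset=22
L1[4] = 2
L2[2][0] = 60
paddr = 60 * 32 + 22 = 1942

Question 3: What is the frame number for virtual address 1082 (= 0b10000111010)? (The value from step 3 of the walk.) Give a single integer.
vaddr = 1082: l1_idx=4, l2_idx=1
L1[4] = 2; L2[2][1] = 44

Answer: 44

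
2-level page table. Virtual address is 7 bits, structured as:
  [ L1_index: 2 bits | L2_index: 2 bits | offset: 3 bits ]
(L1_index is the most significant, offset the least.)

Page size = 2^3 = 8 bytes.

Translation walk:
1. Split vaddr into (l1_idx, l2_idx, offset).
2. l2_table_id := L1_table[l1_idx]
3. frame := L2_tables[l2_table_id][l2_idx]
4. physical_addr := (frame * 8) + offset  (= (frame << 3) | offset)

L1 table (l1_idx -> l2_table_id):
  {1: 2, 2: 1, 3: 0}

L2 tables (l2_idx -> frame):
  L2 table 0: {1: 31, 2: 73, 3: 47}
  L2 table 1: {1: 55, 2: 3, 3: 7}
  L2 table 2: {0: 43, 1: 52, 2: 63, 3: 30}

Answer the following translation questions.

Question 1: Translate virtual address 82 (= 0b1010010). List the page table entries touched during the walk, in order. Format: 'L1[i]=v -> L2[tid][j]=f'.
Answer: L1[2]=1 -> L2[1][2]=3

Derivation:
vaddr = 82 = 0b1010010
Split: l1_idx=2, l2_idx=2, offset=2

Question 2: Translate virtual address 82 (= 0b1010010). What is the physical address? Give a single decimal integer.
Answer: 26

Derivation:
vaddr = 82 = 0b1010010
Split: l1_idx=2, l2_idx=2, offset=2
L1[2] = 1
L2[1][2] = 3
paddr = 3 * 8 + 2 = 26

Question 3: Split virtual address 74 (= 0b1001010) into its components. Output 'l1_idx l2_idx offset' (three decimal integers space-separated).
Answer: 2 1 2

Derivation:
vaddr = 74 = 0b1001010
  top 2 bits -> l1_idx = 2
  next 2 bits -> l2_idx = 1
  bottom 3 bits -> offset = 2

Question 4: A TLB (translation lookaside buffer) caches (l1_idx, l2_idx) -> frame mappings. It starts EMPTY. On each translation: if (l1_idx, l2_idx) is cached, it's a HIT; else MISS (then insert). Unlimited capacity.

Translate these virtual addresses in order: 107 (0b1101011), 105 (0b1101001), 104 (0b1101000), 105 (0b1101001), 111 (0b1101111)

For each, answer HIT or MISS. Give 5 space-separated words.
vaddr=107: (3,1) not in TLB -> MISS, insert
vaddr=105: (3,1) in TLB -> HIT
vaddr=104: (3,1) in TLB -> HIT
vaddr=105: (3,1) in TLB -> HIT
vaddr=111: (3,1) in TLB -> HIT

Answer: MISS HIT HIT HIT HIT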